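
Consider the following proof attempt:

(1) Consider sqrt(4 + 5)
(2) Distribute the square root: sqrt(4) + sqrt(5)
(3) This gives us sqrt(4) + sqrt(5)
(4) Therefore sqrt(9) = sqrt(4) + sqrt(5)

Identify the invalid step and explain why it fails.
Step 2: Distribute the square root: sqrt(4) + sqrt(5)

Step 2 incorrectly 'distributes' the square root over addition. The square root function does not distribute: sqrt(a + b) ≠ sqrt(a) + sqrt(b). In fact, sqrt(4 + 5) = sqrt(9) ≈ 3.0000, while sqrt(4) + sqrt(5) ≈ 4.2361.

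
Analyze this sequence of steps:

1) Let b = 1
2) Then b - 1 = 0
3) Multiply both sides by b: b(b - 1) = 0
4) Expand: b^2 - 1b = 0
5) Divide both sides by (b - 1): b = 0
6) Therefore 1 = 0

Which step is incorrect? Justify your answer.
Step 5: Divide both sides by (b - 1): b = 0

Step 5 divides both sides by (b - 1). However, since b = 1, we have (b - 1) = 0. Division by zero is undefined, making this step invalid.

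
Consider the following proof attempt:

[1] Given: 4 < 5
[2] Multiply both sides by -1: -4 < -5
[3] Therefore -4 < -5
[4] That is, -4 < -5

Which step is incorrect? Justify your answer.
Step 2: Multiply both sides by -1: -4 < -5

Step 2 multiplies both sides by -1 but fails to reverse the inequality sign. When multiplying (or dividing) an inequality by a negative number, the direction must be reversed. Since 4 < 5, we should get -4 > -5, i.e., -4 > -5.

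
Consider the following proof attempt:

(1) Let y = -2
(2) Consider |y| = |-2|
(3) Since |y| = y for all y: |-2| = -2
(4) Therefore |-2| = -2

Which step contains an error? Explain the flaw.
Step 3: Since |y| = y for all y: |-2| = -2

Step 3 incorrectly states that |y| = y for all y. The correct definition is |y| = y when y >= 0, and |y| = -y when y < 0. Since -2 < 0, we have |-2| = -(-2) = 2, not -2.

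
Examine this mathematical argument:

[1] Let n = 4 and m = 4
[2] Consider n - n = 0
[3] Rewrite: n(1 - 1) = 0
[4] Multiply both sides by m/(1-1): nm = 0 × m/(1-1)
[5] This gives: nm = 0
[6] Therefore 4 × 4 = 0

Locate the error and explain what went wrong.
Step 4: Multiply both sides by m/(1-1): nm = 0 × m/(1-1)

Step 4 multiplies both sides by m/(1-1). However, 1-1 = 0, so this is multiplication by m/0, which is undefined. We cannot multiply by an undefined expression.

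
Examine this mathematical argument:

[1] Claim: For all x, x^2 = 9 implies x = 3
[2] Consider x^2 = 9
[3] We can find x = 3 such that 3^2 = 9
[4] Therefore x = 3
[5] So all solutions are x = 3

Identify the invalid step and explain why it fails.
Step 4: Therefore x = 3

Step 4 incorrectly concludes that x = 3 is the only solution. The proof shows that x = 3 is A solution (existence), but does not show it is the ONLY solution (uniqueness). In fact, x = -3 is also a solution since (-3)^2 = 9. Finding one solution doesn't prove there are no others.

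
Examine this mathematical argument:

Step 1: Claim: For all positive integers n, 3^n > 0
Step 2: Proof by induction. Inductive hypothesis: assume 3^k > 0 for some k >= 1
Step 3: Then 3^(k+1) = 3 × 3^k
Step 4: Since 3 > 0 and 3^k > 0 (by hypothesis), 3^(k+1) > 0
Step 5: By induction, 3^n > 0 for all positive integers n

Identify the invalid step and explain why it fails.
Step 5: By induction, 3^n > 0 for all positive integers n

Step 5 concludes the proof by induction, but no base case was ever established. A valid induction proof requires: (1) a base case proving 3^1 > 0, and (2) an inductive step showing IF 3^k > 0 THEN 3^(k+1) > 0. Steps 2-4 correctly establish the inductive step, but without the base case the conclusion in step 5 does not follow.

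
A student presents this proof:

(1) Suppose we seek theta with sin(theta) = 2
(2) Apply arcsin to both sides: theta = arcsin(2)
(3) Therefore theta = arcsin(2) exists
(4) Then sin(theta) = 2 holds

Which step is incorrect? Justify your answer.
Step 2: Apply arcsin to both sides: theta = arcsin(2)

Step 2 applies arcsin to 2. However, arcsin(x) is only defined for x in [-1, 1] because sin(theta) can only produce values in that range. Since |2| > 1, arcsin(2) is undefined. There is no angle whose sine equals 2.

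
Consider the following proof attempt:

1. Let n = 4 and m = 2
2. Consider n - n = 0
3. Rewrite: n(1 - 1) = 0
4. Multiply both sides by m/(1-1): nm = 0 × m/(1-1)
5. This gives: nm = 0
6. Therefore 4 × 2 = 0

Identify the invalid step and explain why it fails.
Step 4: Multiply both sides by m/(1-1): nm = 0 × m/(1-1)

Step 4 multiplies both sides by m/(1-1). However, 1-1 = 0, so this is multiplication by m/0, which is undefined. We cannot multiply by an undefined expression.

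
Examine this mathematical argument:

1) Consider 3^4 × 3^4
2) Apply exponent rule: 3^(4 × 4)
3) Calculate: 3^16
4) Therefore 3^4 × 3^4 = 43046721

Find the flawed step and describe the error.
Step 2: Apply exponent rule: 3^(4 × 4)

Step 2 incorrectly states that a^b × a^c = a^(b×c). The correct rule is a^b × a^c = a^(b+c). The actual value is 3^4 × 3^4 = 3^8 = 6561, not 3^16 = 43046721.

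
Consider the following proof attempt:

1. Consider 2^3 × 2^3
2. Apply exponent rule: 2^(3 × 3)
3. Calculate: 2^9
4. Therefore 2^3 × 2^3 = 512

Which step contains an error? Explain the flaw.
Step 2: Apply exponent rule: 2^(3 × 3)

Step 2 incorrectly states that a^b × a^c = a^(b×c). The correct rule is a^b × a^c = a^(b+c). The actual value is 2^3 × 2^3 = 2^6 = 64, not 2^9 = 512.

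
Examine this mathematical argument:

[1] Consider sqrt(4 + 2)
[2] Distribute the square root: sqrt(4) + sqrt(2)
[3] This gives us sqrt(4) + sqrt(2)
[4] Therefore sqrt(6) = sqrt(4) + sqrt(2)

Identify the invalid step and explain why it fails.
Step 2: Distribute the square root: sqrt(4) + sqrt(2)

Step 2 incorrectly 'distributes' the square root over addition. The square root function does not distribute: sqrt(a + b) ≠ sqrt(a) + sqrt(b). In fact, sqrt(4 + 2) = sqrt(6) ≈ 2.4495, while sqrt(4) + sqrt(2) ≈ 3.4142.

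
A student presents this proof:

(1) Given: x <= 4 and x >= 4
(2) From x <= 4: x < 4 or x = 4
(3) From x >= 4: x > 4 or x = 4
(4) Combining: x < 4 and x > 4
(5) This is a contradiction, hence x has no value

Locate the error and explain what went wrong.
Step 4: Combining: x < 4 and x > 4

Step 4 incorrectly combines the conditions. From x <= 4 and x >= 4, the intersection is x = 4. The error treats the 'or' cases as 'and' requirements. The correct conclusion is that x = 4 is the unique solution, not that no solution exists.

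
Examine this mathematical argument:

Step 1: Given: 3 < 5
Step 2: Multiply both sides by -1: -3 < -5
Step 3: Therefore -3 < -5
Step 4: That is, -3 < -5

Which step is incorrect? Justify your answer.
Step 2: Multiply both sides by -1: -3 < -5

Step 2 multiplies both sides by -1 but fails to reverse the inequality sign. When multiplying (or dividing) an inequality by a negative number, the direction must be reversed. Since 3 < 5, we should get -3 > -5, i.e., -3 > -5.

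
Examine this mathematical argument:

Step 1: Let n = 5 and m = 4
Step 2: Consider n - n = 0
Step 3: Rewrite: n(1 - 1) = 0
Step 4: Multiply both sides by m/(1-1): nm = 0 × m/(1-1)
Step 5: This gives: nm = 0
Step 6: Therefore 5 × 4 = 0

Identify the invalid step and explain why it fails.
Step 4: Multiply both sides by m/(1-1): nm = 0 × m/(1-1)

Step 4 multiplies both sides by m/(1-1). However, 1-1 = 0, so this is multiplication by m/0, which is undefined. We cannot multiply by an undefined expression.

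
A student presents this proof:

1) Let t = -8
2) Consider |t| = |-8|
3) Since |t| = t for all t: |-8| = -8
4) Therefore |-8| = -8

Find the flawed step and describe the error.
Step 3: Since |t| = t for all t: |-8| = -8

Step 3 incorrectly states that |t| = t for all t. The correct definition is |t| = t when t >= 0, and |t| = -t when t < 0. Since -8 < 0, we have |-8| = -(-8) = 8, not -8.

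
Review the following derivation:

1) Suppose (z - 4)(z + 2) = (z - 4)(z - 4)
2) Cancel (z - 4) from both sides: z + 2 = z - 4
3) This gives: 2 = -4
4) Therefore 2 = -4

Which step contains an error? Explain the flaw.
Step 2: Cancel (z - 4) from both sides: z + 2 = z - 4

Step 2 cancels (z - 4) from both sides. This is only valid if (z - 4) ≠ 0, i.e., z ≠ 4. When z = 4, both sides equal zero regardless of the other factors. The correct approach requires considering z = 4 as a separate case.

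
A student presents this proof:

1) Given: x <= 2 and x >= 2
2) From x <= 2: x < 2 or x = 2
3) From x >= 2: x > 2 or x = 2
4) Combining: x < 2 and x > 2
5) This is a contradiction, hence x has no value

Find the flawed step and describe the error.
Step 4: Combining: x < 2 and x > 2

Step 4 incorrectly combines the conditions. From x <= 2 and x >= 2, the intersection is x = 2. The error treats the 'or' cases as 'and' requirements. The correct conclusion is that x = 2 is the unique solution, not that no solution exists.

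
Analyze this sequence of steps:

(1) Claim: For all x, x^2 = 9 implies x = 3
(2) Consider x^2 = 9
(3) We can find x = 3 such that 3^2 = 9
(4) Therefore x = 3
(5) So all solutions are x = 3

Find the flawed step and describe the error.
Step 4: Therefore x = 3

Step 4 incorrectly concludes that x = 3 is the only solution. The proof shows that x = 3 is A solution (existence), but does not show it is the ONLY solution (uniqueness). In fact, x = -3 is also a solution since (-3)^2 = 9. Finding one solution doesn't prove there are no others.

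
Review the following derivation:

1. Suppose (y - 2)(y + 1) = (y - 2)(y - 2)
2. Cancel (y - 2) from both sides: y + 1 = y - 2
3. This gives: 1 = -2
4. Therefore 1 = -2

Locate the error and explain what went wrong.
Step 2: Cancel (y - 2) from both sides: y + 1 = y - 2

Step 2 cancels (y - 2) from both sides. This is only valid if (y - 2) ≠ 0, i.e., y ≠ 2. When y = 2, both sides equal zero regardless of the other factors. The correct approach requires considering y = 2 as a separate case.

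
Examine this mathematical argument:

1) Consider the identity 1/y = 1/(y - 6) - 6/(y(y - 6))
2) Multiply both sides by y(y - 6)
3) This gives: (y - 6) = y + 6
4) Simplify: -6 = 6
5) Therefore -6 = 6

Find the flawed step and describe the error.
Step 3: This gives: (y - 6) = y + 6

Step 3 makes a sign error when clearing denominators. Multiplying -6/(y(y - 6)) by y(y - 6) gives -6, not +6. The correct result is (y - 6) = y - 6, which is trivially true, not (y - 6) = y + 6. (Step 1 is a valid identity: 1/(y - 6) - 6/(y(y - 6)) = (y - 6)/(y(y - 6)) = 1/y.)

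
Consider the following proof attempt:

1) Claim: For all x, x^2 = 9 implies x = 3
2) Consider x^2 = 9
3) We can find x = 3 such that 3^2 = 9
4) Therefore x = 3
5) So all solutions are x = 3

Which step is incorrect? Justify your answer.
Step 4: Therefore x = 3

Step 4 incorrectly concludes that x = 3 is the only solution. The proof shows that x = 3 is A solution (existence), but does not show it is the ONLY solution (uniqueness). In fact, x = -3 is also a solution since (-3)^2 = 9. Finding one solution doesn't prove there are no others.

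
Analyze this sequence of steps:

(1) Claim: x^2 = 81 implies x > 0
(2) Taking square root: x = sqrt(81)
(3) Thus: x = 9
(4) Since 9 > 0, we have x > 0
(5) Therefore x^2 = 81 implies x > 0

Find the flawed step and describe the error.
Step 2: Taking square root: x = sqrt(81)

Step 2 takes the square root and assumes the positive root only. The equation x^2 = 81 actually has two solutions: x = 9 and x = -9. The proof silently assumes x > 0 without justification, then uses this assumption to conclude x > 0, which is circular. The counterexample x = -9 shows the claim is false.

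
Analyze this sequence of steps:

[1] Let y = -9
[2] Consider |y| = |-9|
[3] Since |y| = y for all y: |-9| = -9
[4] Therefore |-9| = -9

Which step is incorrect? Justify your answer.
Step 3: Since |y| = y for all y: |-9| = -9

Step 3 incorrectly states that |y| = y for all y. The correct definition is |y| = y when y >= 0, and |y| = -y when y < 0. Since -9 < 0, we have |-9| = -(-9) = 9, not -9.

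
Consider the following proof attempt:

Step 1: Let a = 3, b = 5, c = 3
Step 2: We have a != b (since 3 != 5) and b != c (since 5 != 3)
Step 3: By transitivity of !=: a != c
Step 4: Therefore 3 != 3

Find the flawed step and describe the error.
Step 3: By transitivity of !=: a != c

Step 3 incorrectly applies transitivity to the '!=' relation. Transitivity states: if a R b and b R c, then a R c. However, '!=' is not transitive. Counterexample: 3 != 5 and 5 != 3, but 3 = 3 (both equal 3). Transitivity holds for relations like <, <=, =, but not for !=.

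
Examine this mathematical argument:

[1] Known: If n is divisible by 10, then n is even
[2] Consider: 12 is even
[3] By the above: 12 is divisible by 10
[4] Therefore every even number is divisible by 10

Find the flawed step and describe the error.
Step 3: By the above: 12 is divisible by 10

Step 3 commits the fallacy of affirming the consequent. The known fact 'divisible by 10 → even' does NOT imply 'even → divisible by 10'. That would be the converse, which is false. For example, 12 is even but 12 ÷ 10 = 1.20, which is not an integer.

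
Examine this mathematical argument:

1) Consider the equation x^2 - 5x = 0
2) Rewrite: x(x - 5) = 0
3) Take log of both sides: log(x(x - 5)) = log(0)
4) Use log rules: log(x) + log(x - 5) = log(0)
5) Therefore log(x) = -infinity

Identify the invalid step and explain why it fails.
Step 3: Take log of both sides: log(x(x - 5)) = log(0)

Step 3 takes the logarithm of both sides, resulting in log(0) on the right side. The logarithm is only defined for positive numbers; log(0) is undefined (approaches negative infinity). This operation is invalid.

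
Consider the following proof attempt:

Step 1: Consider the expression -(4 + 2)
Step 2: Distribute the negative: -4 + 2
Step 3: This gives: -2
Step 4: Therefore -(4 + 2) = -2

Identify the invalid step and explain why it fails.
Step 2: Distribute the negative: -4 + 2

Step 2 incorrectly distributes the negative sign. The correct distribution is -(4 + 2) = -4 - 2 = -6. The negative must be applied to both terms, not just the first. The error treats -(4 + 2) as -4 + 2, which equals -2 instead of -6.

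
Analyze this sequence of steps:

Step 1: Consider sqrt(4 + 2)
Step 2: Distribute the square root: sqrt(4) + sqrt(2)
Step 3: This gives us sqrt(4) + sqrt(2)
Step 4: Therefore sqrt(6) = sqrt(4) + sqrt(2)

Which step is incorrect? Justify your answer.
Step 2: Distribute the square root: sqrt(4) + sqrt(2)

Step 2 incorrectly 'distributes' the square root over addition. The square root function does not distribute: sqrt(a + b) ≠ sqrt(a) + sqrt(b). In fact, sqrt(4 + 2) = sqrt(6) ≈ 2.4495, while sqrt(4) + sqrt(2) ≈ 3.4142.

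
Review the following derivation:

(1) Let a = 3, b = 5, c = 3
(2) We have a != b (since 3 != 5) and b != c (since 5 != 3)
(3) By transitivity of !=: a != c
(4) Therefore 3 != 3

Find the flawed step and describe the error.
Step 3: By transitivity of !=: a != c

Step 3 incorrectly applies transitivity to the '!=' relation. Transitivity states: if a R b and b R c, then a R c. However, '!=' is not transitive. Counterexample: 3 != 5 and 5 != 3, but 3 = 3 (both equal 3). Transitivity holds for relations like <, <=, =, but not for !=.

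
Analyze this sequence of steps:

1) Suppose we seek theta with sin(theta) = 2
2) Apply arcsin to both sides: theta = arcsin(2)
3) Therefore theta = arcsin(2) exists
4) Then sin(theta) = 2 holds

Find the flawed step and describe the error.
Step 2: Apply arcsin to both sides: theta = arcsin(2)

Step 2 applies arcsin to 2. However, arcsin(x) is only defined for x in [-1, 1] because sin(theta) can only produce values in that range. Since |2| > 1, arcsin(2) is undefined. There is no angle whose sine equals 2.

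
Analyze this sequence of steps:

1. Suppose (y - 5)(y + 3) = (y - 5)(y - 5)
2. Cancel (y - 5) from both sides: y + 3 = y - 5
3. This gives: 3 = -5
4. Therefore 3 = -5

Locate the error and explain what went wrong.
Step 2: Cancel (y - 5) from both sides: y + 3 = y - 5

Step 2 cancels (y - 5) from both sides. This is only valid if (y - 5) ≠ 0, i.e., y ≠ 5. When y = 5, both sides equal zero regardless of the other factors. The correct approach requires considering y = 5 as a separate case.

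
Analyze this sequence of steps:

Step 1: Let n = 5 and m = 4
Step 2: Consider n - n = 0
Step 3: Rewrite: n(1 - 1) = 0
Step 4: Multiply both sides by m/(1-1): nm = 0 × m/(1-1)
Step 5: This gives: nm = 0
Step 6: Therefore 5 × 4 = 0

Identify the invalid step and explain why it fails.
Step 4: Multiply both sides by m/(1-1): nm = 0 × m/(1-1)

Step 4 multiplies both sides by m/(1-1). However, 1-1 = 0, so this is multiplication by m/0, which is undefined. We cannot multiply by an undefined expression.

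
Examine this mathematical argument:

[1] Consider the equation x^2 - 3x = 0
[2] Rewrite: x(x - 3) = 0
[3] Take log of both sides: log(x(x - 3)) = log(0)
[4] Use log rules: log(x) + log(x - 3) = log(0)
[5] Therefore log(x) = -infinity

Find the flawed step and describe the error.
Step 3: Take log of both sides: log(x(x - 3)) = log(0)

Step 3 takes the logarithm of both sides, resulting in log(0) on the right side. The logarithm is only defined for positive numbers; log(0) is undefined (approaches negative infinity). This operation is invalid.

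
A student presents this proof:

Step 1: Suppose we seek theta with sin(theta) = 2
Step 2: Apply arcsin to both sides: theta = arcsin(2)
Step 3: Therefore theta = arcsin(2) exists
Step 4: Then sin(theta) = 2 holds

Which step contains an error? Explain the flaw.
Step 2: Apply arcsin to both sides: theta = arcsin(2)

Step 2 applies arcsin to 2. However, arcsin(x) is only defined for x in [-1, 1] because sin(theta) can only produce values in that range. Since |2| > 1, arcsin(2) is undefined. There is no angle whose sine equals 2.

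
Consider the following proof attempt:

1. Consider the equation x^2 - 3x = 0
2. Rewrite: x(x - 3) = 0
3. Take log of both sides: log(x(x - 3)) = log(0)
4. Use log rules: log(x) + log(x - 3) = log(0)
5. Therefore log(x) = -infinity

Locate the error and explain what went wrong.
Step 3: Take log of both sides: log(x(x - 3)) = log(0)

Step 3 takes the logarithm of both sides, resulting in log(0) on the right side. The logarithm is only defined for positive numbers; log(0) is undefined (approaches negative infinity). This operation is invalid.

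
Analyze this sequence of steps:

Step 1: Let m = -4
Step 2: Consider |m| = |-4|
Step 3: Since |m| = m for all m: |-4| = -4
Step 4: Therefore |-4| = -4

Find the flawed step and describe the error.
Step 3: Since |m| = m for all m: |-4| = -4

Step 3 incorrectly states that |m| = m for all m. The correct definition is |m| = m when m >= 0, and |m| = -m when m < 0. Since -4 < 0, we have |-4| = -(-4) = 4, not -4.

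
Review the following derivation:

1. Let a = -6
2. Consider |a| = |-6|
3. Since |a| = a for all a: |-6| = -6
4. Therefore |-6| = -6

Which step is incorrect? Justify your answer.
Step 3: Since |a| = a for all a: |-6| = -6

Step 3 incorrectly states that |a| = a for all a. The correct definition is |a| = a when a >= 0, and |a| = -a when a < 0. Since -6 < 0, we have |-6| = -(-6) = 6, not -6.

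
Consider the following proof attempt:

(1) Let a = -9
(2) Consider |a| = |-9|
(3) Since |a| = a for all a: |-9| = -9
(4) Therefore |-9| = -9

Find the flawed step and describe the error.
Step 3: Since |a| = a for all a: |-9| = -9

Step 3 incorrectly states that |a| = a for all a. The correct definition is |a| = a when a >= 0, and |a| = -a when a < 0. Since -9 < 0, we have |-9| = -(-9) = 9, not -9.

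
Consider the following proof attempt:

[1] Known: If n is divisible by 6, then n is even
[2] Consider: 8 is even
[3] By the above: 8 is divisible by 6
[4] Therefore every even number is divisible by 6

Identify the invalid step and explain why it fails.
Step 3: By the above: 8 is divisible by 6

Step 3 commits the fallacy of affirming the consequent. The known fact 'divisible by 6 → even' does NOT imply 'even → divisible by 6'. That would be the converse, which is false. For example, 8 is even but 8 ÷ 6 = 1.33, which is not an integer.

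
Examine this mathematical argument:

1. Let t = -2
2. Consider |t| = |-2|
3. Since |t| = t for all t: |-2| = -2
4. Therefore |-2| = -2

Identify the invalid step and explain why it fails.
Step 3: Since |t| = t for all t: |-2| = -2

Step 3 incorrectly states that |t| = t for all t. The correct definition is |t| = t when t >= 0, and |t| = -t when t < 0. Since -2 < 0, we have |-2| = -(-2) = 2, not -2.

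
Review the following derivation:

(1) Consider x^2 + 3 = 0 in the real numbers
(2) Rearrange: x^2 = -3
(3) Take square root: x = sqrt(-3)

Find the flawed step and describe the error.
Step 3: Take square root: x = sqrt(-3)

Step 3 takes the square root of -3, which is negative. In the real number system, the square root of a negative number is undefined. The equation x^2 + 3 = 0 has no real solutions. Square roots of negative numbers only exist in the complex numbers.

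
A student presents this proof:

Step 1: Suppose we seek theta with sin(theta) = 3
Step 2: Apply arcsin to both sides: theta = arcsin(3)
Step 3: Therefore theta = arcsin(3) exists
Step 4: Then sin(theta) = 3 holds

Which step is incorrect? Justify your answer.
Step 2: Apply arcsin to both sides: theta = arcsin(3)

Step 2 applies arcsin to 3. However, arcsin(x) is only defined for x in [-1, 1] because sin(theta) can only produce values in that range. Since |3| > 1, arcsin(3) is undefined. There is no angle whose sine equals 3.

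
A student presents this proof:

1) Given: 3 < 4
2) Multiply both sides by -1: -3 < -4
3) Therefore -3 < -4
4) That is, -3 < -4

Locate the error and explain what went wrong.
Step 2: Multiply both sides by -1: -3 < -4

Step 2 multiplies both sides by -1 but fails to reverse the inequality sign. When multiplying (or dividing) an inequality by a negative number, the direction must be reversed. Since 3 < 4, we should get -3 > -4, i.e., -3 > -4.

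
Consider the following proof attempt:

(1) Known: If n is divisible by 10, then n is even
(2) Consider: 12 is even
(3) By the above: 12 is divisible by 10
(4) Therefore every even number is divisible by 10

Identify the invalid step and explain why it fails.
Step 3: By the above: 12 is divisible by 10

Step 3 commits the fallacy of affirming the consequent. The known fact 'divisible by 10 → even' does NOT imply 'even → divisible by 10'. That would be the converse, which is false. For example, 12 is even but 12 ÷ 10 = 1.20, which is not an integer.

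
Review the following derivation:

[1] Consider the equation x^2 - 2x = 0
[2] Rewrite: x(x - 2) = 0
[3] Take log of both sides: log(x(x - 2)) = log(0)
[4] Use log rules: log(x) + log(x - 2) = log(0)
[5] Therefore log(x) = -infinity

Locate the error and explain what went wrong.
Step 3: Take log of both sides: log(x(x - 2)) = log(0)

Step 3 takes the logarithm of both sides, resulting in log(0) on the right side. The logarithm is only defined for positive numbers; log(0) is undefined (approaches negative infinity). This operation is invalid.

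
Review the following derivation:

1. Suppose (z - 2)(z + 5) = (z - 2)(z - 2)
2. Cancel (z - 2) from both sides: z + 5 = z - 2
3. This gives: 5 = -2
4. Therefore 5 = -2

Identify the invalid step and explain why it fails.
Step 2: Cancel (z - 2) from both sides: z + 5 = z - 2

Step 2 cancels (z - 2) from both sides. This is only valid if (z - 2) ≠ 0, i.e., z ≠ 2. When z = 2, both sides equal zero regardless of the other factors. The correct approach requires considering z = 2 as a separate case.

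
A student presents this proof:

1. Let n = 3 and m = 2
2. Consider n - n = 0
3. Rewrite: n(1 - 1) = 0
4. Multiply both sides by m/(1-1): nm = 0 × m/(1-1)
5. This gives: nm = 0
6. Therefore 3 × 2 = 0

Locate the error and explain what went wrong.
Step 4: Multiply both sides by m/(1-1): nm = 0 × m/(1-1)

Step 4 multiplies both sides by m/(1-1). However, 1-1 = 0, so this is multiplication by m/0, which is undefined. We cannot multiply by an undefined expression.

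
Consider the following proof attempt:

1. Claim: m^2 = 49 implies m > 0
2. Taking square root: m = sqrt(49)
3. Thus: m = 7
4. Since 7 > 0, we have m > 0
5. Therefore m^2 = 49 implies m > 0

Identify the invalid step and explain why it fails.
Step 2: Taking square root: m = sqrt(49)

Step 2 takes the square root and assumes the positive root only. The equation m^2 = 49 actually has two solutions: m = 7 and m = -7. The proof silently assumes m > 0 without justification, then uses this assumption to conclude m > 0, which is circular. The counterexample m = -7 shows the claim is false.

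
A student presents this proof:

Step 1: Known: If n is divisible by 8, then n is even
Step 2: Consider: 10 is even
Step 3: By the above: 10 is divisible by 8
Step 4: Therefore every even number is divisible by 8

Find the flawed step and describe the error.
Step 3: By the above: 10 is divisible by 8

Step 3 commits the fallacy of affirming the consequent. The known fact 'divisible by 8 → even' does NOT imply 'even → divisible by 8'. That would be the converse, which is false. For example, 10 is even but 10 ÷ 8 = 1.25, which is not an integer.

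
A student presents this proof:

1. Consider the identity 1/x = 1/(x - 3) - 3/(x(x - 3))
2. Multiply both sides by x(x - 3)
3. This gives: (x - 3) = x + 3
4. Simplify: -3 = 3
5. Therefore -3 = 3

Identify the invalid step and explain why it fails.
Step 3: This gives: (x - 3) = x + 3

Step 3 makes a sign error when clearing denominators. Multiplying -3/(x(x - 3)) by x(x - 3) gives -3, not +3. The correct result is (x - 3) = x - 3, which is trivially true, not (x - 3) = x + 3. (Step 1 is a valid identity: 1/(x - 3) - 3/(x(x - 3)) = (x - 3)/(x(x - 3)) = 1/x.)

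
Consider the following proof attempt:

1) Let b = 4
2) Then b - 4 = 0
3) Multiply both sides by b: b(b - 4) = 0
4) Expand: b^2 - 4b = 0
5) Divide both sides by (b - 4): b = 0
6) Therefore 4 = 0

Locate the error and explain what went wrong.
Step 5: Divide both sides by (b - 4): b = 0

Step 5 divides both sides by (b - 4). However, since b = 4, we have (b - 4) = 0. Division by zero is undefined, making this step invalid.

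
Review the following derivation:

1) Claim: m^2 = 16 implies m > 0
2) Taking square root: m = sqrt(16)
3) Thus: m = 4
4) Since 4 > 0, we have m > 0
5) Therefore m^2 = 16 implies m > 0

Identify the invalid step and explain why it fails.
Step 2: Taking square root: m = sqrt(16)

Step 2 takes the square root and assumes the positive root only. The equation m^2 = 16 actually has two solutions: m = 4 and m = -4. The proof silently assumes m > 0 without justification, then uses this assumption to conclude m > 0, which is circular. The counterexample m = -4 shows the claim is false.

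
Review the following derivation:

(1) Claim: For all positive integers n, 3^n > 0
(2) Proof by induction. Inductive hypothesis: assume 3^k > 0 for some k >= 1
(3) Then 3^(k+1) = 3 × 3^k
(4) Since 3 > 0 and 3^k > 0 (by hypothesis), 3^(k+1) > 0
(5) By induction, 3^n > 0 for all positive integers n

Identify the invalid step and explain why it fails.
Step 5: By induction, 3^n > 0 for all positive integers n

Step 5 concludes the proof by induction, but no base case was ever established. A valid induction proof requires: (1) a base case proving 3^1 > 0, and (2) an inductive step showing IF 3^k > 0 THEN 3^(k+1) > 0. Steps 2-4 correctly establish the inductive step, but without the base case the conclusion in step 5 does not follow.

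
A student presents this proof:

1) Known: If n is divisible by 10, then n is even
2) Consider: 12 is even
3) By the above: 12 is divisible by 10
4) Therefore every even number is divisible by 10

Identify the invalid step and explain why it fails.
Step 3: By the above: 12 is divisible by 10

Step 3 commits the fallacy of affirming the consequent. The known fact 'divisible by 10 → even' does NOT imply 'even → divisible by 10'. That would be the converse, which is false. For example, 12 is even but 12 ÷ 10 = 1.20, which is not an integer.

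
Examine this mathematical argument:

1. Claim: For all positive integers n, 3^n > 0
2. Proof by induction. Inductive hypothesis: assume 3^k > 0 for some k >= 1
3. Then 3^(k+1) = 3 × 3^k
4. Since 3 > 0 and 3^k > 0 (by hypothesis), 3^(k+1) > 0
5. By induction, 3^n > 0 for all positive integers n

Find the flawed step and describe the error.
Step 5: By induction, 3^n > 0 for all positive integers n

Step 5 concludes the proof by induction, but no base case was ever established. A valid induction proof requires: (1) a base case proving 3^1 > 0, and (2) an inductive step showing IF 3^k > 0 THEN 3^(k+1) > 0. Steps 2-4 correctly establish the inductive step, but without the base case the conclusion in step 5 does not follow.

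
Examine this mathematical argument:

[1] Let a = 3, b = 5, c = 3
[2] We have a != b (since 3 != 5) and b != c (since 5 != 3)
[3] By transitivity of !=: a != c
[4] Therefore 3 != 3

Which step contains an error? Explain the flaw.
Step 3: By transitivity of !=: a != c

Step 3 incorrectly applies transitivity to the '!=' relation. Transitivity states: if a R b and b R c, then a R c. However, '!=' is not transitive. Counterexample: 3 != 5 and 5 != 3, but 3 = 3 (both equal 3). Transitivity holds for relations like <, <=, =, but not for !=.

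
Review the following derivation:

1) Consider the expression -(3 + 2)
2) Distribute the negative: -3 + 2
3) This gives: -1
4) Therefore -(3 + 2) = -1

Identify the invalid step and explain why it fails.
Step 2: Distribute the negative: -3 + 2

Step 2 incorrectly distributes the negative sign. The correct distribution is -(3 + 2) = -3 - 2 = -5. The negative must be applied to both terms, not just the first. The error treats -(3 + 2) as -3 + 2, which equals -1 instead of -5.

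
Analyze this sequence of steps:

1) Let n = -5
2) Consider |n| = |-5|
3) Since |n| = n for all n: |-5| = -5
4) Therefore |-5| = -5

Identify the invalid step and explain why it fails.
Step 3: Since |n| = n for all n: |-5| = -5

Step 3 incorrectly states that |n| = n for all n. The correct definition is |n| = n when n >= 0, and |n| = -n when n < 0. Since -5 < 0, we have |-5| = -(-5) = 5, not -5.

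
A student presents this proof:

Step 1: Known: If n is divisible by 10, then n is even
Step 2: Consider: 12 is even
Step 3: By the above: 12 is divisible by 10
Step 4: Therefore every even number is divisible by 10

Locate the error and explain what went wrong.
Step 3: By the above: 12 is divisible by 10

Step 3 commits the fallacy of affirming the consequent. The known fact 'divisible by 10 → even' does NOT imply 'even → divisible by 10'. That would be the converse, which is false. For example, 12 is even but 12 ÷ 10 = 1.20, which is not an integer.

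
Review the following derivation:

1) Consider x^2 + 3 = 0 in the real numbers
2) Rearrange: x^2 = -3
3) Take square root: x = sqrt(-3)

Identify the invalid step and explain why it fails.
Step 3: Take square root: x = sqrt(-3)

Step 3 takes the square root of -3, which is negative. In the real number system, the square root of a negative number is undefined. The equation x^2 + 3 = 0 has no real solutions. Square roots of negative numbers only exist in the complex numbers.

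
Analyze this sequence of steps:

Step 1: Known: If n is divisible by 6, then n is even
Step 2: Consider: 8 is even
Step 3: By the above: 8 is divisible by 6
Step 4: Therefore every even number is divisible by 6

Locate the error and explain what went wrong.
Step 3: By the above: 8 is divisible by 6

Step 3 commits the fallacy of affirming the consequent. The known fact 'divisible by 6 → even' does NOT imply 'even → divisible by 6'. That would be the converse, which is false. For example, 8 is even but 8 ÷ 6 = 1.33, which is not an integer.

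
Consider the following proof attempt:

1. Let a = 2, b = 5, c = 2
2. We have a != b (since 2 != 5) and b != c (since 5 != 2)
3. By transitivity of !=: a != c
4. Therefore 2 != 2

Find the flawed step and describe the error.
Step 3: By transitivity of !=: a != c

Step 3 incorrectly applies transitivity to the '!=' relation. Transitivity states: if a R b and b R c, then a R c. However, '!=' is not transitive. Counterexample: 2 != 5 and 5 != 2, but 2 = 2 (both equal 2). Transitivity holds for relations like <, <=, =, but not for !=.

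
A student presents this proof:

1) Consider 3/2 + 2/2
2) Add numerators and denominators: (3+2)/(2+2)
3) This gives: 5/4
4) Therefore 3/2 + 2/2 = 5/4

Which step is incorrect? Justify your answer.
Step 2: Add numerators and denominators: (3+2)/(2+2)

Step 2 incorrectly adds fractions by separately adding numerators and denominators. This is wrong. The correct method requires a common denominator: 3/2 + 2/2 = (3×2 + 2×2)/(2×2) = 10/4 = 5/2. The method used gives 5/4, which is different.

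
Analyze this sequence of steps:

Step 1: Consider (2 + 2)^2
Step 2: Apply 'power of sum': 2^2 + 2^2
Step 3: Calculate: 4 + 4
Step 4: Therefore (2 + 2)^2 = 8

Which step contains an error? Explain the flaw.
Step 2: Apply 'power of sum': 2^2 + 2^2

Step 2 incorrectly applies a non-existent rule '(a+b)^n = a^n + b^n'. This is false in general. The correct expansion uses the binomial theorem. The actual value is (2 + 2)^2 = 4^2 = 16, not 8.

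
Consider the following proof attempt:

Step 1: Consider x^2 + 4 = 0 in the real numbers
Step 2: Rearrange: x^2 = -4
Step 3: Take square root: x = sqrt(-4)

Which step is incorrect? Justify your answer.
Step 3: Take square root: x = sqrt(-4)

Step 3 takes the square root of -4, which is negative. In the real number system, the square root of a negative number is undefined. The equation x^2 + 4 = 0 has no real solutions. Square roots of negative numbers only exist in the complex numbers.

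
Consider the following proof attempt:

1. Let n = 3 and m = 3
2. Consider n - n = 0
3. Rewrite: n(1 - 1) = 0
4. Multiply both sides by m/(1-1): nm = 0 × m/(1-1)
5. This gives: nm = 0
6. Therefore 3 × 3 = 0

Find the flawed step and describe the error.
Step 4: Multiply both sides by m/(1-1): nm = 0 × m/(1-1)

Step 4 multiplies both sides by m/(1-1). However, 1-1 = 0, so this is multiplication by m/0, which is undefined. We cannot multiply by an undefined expression.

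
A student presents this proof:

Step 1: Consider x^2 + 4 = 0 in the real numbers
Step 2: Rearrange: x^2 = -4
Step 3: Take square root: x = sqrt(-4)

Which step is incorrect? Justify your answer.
Step 3: Take square root: x = sqrt(-4)

Step 3 takes the square root of -4, which is negative. In the real number system, the square root of a negative number is undefined. The equation x^2 + 4 = 0 has no real solutions. Square roots of negative numbers only exist in the complex numbers.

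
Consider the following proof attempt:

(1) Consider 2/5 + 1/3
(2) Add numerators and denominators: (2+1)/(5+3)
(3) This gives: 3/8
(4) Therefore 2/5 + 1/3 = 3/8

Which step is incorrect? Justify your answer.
Step 2: Add numerators and denominators: (2+1)/(5+3)

Step 2 incorrectly adds fractions by separately adding numerators and denominators. This is wrong. The correct method requires a common denominator: 2/5 + 1/3 = (2×3 + 1×5)/(5×3) = 11/15 = 11/15. The method used gives 3/8, which is different.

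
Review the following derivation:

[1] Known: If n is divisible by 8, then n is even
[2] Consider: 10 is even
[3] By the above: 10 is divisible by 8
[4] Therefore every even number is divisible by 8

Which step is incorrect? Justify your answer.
Step 3: By the above: 10 is divisible by 8

Step 3 commits the fallacy of affirming the consequent. The known fact 'divisible by 8 → even' does NOT imply 'even → divisible by 8'. That would be the converse, which is false. For example, 10 is even but 10 ÷ 8 = 1.25, which is not an integer.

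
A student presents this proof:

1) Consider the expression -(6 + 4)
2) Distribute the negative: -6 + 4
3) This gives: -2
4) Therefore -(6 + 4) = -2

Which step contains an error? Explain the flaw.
Step 2: Distribute the negative: -6 + 4

Step 2 incorrectly distributes the negative sign. The correct distribution is -(6 + 4) = -6 - 4 = -10. The negative must be applied to both terms, not just the first. The error treats -(6 + 4) as -6 + 4, which equals -2 instead of -10.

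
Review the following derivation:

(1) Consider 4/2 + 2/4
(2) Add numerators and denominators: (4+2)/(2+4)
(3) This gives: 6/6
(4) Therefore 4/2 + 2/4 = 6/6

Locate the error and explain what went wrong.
Step 2: Add numerators and denominators: (4+2)/(2+4)

Step 2 incorrectly adds fractions by separately adding numerators and denominators. This is wrong. The correct method requires a common denominator: 4/2 + 2/4 = (4×4 + 2×2)/(2×4) = 20/8 = 5/2. The method used gives 6/6, which is different.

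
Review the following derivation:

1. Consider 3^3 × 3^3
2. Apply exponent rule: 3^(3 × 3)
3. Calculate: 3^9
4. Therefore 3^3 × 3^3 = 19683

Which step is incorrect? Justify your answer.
Step 2: Apply exponent rule: 3^(3 × 3)

Step 2 incorrectly states that a^b × a^c = a^(b×c). The correct rule is a^b × a^c = a^(b+c). The actual value is 3^3 × 3^3 = 3^6 = 729, not 3^9 = 19683.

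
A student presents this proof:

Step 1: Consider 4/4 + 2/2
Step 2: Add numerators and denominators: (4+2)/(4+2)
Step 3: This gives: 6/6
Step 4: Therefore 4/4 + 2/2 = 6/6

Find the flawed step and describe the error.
Step 2: Add numerators and denominators: (4+2)/(4+2)

Step 2 incorrectly adds fractions by separately adding numerators and denominators. This is wrong. The correct method requires a common denominator: 4/4 + 2/2 = (4×2 + 2×4)/(4×2) = 16/8 = 2. The method used gives 6/6, which is different.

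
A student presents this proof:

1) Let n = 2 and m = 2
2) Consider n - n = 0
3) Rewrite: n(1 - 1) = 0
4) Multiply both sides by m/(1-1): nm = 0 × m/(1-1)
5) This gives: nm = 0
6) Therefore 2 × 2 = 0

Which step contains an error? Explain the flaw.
Step 4: Multiply both sides by m/(1-1): nm = 0 × m/(1-1)

Step 4 multiplies both sides by m/(1-1). However, 1-1 = 0, so this is multiplication by m/0, which is undefined. We cannot multiply by an undefined expression.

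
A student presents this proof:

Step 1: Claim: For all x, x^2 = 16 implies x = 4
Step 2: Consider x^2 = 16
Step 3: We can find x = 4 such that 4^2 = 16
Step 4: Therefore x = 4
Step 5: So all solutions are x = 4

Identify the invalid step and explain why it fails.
Step 4: Therefore x = 4

Step 4 incorrectly concludes that x = 4 is the only solution. The proof shows that x = 4 is A solution (existence), but does not show it is the ONLY solution (uniqueness). In fact, x = -4 is also a solution since (-4)^2 = 16. Finding one solution doesn't prove there are no others.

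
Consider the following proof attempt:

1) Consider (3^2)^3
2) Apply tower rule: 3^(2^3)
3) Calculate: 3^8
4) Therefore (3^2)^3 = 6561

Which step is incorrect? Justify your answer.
Step 2: Apply tower rule: 3^(2^3)

Step 2 incorrectly states that (a^b)^c = a^(b^c). The correct rule is (a^b)^c = a^(b×c). The actual value is (3^2)^3 = 3^6 = 729, not 3^8 = 6561.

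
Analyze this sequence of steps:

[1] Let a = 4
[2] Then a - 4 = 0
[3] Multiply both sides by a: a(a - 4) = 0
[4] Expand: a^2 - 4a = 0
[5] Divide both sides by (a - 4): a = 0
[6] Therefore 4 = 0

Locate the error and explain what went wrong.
Step 5: Divide both sides by (a - 4): a = 0

Step 5 divides both sides by (a - 4). However, since a = 4, we have (a - 4) = 0. Division by zero is undefined, making this step invalid.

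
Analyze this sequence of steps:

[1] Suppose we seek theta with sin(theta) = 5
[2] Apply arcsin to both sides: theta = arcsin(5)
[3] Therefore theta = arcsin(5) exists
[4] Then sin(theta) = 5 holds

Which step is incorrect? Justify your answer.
Step 2: Apply arcsin to both sides: theta = arcsin(5)

Step 2 applies arcsin to 5. However, arcsin(x) is only defined for x in [-1, 1] because sin(theta) can only produce values in that range. Since |5| > 1, arcsin(5) is undefined. There is no angle whose sine equals 5.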